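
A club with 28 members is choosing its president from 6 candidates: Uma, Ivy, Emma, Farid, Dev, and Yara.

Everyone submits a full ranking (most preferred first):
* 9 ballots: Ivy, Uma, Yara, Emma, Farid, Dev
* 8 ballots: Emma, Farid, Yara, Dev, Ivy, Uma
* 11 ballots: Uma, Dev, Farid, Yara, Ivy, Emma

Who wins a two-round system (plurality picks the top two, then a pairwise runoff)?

Ivy

Round 1 first-place votes: Uma 11, Ivy 9, Emma 8, Farid 0, Dev 0, Yara 0. Uma and Ivy advance.
Runoff: Uma is ranked above Ivy on 11 ballots, Ivy above Uma on 17.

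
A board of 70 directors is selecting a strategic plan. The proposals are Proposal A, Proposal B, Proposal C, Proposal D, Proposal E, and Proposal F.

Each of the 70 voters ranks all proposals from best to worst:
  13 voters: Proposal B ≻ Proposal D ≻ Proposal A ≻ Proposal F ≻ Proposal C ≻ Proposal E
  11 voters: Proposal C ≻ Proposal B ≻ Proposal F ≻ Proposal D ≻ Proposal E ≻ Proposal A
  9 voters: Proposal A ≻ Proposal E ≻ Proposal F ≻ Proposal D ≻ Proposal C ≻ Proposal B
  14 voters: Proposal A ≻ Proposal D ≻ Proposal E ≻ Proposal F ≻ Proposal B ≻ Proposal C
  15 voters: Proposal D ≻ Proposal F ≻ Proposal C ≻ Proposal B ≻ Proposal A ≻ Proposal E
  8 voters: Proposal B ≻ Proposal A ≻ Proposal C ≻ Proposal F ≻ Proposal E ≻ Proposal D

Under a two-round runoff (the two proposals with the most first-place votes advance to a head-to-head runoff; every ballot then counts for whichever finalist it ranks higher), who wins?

Round 1 first-place votes: Proposal A 23, Proposal B 21, Proposal C 11, Proposal D 15, Proposal E 0, Proposal F 0. Proposal A and Proposal B advance.
Runoff: Proposal A is ranked above Proposal B on 23 ballots, Proposal B above Proposal A on 47.

Proposal B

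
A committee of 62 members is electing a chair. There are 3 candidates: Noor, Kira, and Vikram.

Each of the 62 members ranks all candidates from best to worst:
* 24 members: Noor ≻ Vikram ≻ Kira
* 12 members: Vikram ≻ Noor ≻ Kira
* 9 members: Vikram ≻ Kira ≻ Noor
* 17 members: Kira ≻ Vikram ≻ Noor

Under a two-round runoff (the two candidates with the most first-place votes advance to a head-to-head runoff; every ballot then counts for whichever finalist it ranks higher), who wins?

Round 1 first-place votes: Noor 24, Kira 17, Vikram 21. Noor and Vikram advance.
Runoff: Noor is ranked above Vikram on 24 ballots, Vikram above Noor on 38.

Vikram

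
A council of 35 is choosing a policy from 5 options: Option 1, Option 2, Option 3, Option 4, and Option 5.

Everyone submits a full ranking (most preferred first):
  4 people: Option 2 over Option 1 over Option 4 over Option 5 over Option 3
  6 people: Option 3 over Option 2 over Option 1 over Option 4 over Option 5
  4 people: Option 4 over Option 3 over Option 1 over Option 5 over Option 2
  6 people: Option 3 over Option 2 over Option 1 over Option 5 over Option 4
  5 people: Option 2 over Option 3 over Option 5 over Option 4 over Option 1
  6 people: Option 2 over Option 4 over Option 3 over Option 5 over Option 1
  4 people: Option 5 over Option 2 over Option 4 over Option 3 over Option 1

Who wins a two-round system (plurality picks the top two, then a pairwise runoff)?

Round 1 first-place votes: Option 1 0, Option 2 15, Option 3 12, Option 4 4, Option 5 4. Option 2 and Option 3 advance.
Runoff: Option 2 is ranked above Option 3 on 19 ballots, Option 3 above Option 2 on 16.

Option 2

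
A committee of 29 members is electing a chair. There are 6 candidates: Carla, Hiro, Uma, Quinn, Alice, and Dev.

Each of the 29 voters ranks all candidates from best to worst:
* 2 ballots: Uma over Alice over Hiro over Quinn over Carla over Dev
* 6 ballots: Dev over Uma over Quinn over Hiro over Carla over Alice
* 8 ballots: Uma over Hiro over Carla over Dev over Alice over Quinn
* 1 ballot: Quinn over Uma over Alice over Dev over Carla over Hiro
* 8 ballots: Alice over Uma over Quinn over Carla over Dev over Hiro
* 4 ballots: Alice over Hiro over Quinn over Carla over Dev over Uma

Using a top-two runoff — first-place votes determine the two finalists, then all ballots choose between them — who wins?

Uma

Round 1 first-place votes: Carla 0, Hiro 0, Uma 10, Quinn 1, Alice 12, Dev 6. Alice and Uma advance.
Runoff: Alice is ranked above Uma on 12 ballots, Uma above Alice on 17.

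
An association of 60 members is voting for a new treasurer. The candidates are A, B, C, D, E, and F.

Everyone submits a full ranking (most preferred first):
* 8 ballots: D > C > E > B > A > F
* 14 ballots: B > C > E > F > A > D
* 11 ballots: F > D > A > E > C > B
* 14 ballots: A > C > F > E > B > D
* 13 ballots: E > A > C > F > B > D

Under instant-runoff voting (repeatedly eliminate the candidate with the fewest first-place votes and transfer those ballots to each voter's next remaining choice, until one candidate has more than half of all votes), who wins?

Round 1: A 14, B 14, C 0, D 8, E 13, F 11. C eliminated.
Round 2: A 14, B 14, D 8, E 13, F 11. D eliminated.
Round 3: A 14, B 14, E 21, F 11. F eliminated.
Round 4: A 25, B 14, E 21. B eliminated.
Round 5: A 25, E 35. E has a majority (≥31).

E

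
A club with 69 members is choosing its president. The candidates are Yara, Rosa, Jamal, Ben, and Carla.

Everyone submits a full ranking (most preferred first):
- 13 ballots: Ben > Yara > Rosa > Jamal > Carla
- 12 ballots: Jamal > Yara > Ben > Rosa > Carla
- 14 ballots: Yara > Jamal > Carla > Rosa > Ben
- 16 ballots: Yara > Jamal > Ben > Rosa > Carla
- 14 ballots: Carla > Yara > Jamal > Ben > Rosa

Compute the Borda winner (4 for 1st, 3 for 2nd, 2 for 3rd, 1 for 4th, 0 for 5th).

Yara

Yara: 13×3 + 12×3 + 14×4 + 16×4 + 14×3 = 237
Rosa: 13×2 + 12×1 + 14×1 + 16×1 + 14×0 = 68
Jamal: 13×1 + 12×4 + 14×3 + 16×3 + 14×2 = 179
Ben: 13×4 + 12×2 + 14×0 + 16×2 + 14×1 = 122
Carla: 13×0 + 12×0 + 14×2 + 16×0 + 14×4 = 84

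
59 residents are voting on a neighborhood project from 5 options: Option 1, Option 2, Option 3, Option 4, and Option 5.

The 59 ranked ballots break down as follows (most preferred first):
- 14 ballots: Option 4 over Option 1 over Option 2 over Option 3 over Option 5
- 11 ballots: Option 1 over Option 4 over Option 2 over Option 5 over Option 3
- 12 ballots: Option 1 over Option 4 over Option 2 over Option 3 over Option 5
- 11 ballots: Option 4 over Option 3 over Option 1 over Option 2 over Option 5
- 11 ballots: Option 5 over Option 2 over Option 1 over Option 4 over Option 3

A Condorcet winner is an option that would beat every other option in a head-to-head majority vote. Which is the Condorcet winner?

Option 1

Option 1 vs Option 2: 48–11
Option 1 vs Option 3: 48–11
Option 1 vs Option 4: 34–25
Option 1 vs Option 5: 48–11
Option 1 beats every other option.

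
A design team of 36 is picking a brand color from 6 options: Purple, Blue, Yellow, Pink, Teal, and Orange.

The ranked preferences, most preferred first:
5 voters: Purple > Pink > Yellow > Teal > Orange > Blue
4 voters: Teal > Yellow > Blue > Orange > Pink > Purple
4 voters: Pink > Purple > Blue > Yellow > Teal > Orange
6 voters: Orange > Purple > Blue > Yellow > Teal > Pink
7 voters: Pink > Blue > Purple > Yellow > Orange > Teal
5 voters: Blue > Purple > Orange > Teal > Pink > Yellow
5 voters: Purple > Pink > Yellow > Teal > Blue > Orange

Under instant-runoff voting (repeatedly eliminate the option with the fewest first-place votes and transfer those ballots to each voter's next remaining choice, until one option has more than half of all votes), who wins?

Purple

Round 1: Purple 10, Blue 5, Yellow 0, Pink 11, Teal 4, Orange 6. Yellow eliminated.
Round 2: Purple 10, Blue 5, Pink 11, Teal 4, Orange 6. Teal eliminated.
Round 3: Purple 10, Blue 9, Pink 11, Orange 6. Orange eliminated.
Round 4: Purple 16, Blue 9, Pink 11. Blue eliminated.
Round 5: Purple 21, Pink 15. Purple has a majority (≥19).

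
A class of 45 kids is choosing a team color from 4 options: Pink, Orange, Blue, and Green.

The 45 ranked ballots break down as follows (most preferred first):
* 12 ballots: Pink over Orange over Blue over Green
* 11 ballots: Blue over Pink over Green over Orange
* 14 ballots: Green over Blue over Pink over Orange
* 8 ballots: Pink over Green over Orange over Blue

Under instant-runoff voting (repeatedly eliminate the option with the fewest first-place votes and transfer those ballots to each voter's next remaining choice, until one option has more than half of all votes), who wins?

Round 1: Pink 20, Orange 0, Blue 11, Green 14. Orange eliminated.
Round 2: Pink 20, Blue 11, Green 14. Blue eliminated.
Round 3: Pink 31, Green 14. Pink has a majority (≥23).

Pink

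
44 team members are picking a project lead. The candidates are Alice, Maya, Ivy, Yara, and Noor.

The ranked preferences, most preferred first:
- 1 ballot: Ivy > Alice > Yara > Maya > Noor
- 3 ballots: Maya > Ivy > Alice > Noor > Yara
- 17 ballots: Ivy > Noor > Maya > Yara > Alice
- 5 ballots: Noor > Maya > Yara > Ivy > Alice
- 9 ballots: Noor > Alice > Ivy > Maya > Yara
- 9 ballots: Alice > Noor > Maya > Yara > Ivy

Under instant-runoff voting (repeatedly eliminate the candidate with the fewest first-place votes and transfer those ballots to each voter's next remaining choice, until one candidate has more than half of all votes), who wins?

Round 1: Alice 9, Maya 3, Ivy 18, Yara 0, Noor 14. Yara eliminated.
Round 2: Alice 9, Maya 3, Ivy 18, Noor 14. Maya eliminated.
Round 3: Alice 9, Ivy 21, Noor 14. Alice eliminated.
Round 4: Ivy 21, Noor 23. Noor has a majority (≥23).

Noor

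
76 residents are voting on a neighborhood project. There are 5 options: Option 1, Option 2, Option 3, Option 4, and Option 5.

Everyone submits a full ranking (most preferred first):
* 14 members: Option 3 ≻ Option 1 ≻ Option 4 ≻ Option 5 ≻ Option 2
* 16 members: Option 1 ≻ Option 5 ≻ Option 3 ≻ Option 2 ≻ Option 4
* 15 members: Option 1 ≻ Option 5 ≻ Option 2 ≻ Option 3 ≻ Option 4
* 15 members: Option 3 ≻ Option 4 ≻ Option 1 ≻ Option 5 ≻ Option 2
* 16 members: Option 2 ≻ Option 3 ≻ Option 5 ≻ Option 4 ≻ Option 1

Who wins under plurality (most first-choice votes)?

Option 1

First-place votes: Option 1 31, Option 2 16, Option 3 29, Option 4 0, Option 5 0.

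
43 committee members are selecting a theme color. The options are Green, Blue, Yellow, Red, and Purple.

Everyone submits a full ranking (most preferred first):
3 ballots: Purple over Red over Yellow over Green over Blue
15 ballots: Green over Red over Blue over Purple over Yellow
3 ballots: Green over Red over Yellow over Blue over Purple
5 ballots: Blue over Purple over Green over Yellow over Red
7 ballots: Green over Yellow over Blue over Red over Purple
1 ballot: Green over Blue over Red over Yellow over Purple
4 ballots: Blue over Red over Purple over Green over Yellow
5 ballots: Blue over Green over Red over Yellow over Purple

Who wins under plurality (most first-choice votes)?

Green

First-place votes: Green 26, Blue 14, Yellow 0, Red 0, Purple 3.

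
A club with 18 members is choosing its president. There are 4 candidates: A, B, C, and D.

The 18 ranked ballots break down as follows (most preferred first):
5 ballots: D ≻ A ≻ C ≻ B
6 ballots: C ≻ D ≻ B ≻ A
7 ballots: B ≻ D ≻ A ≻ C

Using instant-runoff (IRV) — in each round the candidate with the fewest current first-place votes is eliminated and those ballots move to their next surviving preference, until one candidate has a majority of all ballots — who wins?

Round 1: A 0, B 7, C 6, D 5. A eliminated.
Round 2: B 7, C 6, D 5. D eliminated.
Round 3: B 7, C 11. C has a majority (≥10).

C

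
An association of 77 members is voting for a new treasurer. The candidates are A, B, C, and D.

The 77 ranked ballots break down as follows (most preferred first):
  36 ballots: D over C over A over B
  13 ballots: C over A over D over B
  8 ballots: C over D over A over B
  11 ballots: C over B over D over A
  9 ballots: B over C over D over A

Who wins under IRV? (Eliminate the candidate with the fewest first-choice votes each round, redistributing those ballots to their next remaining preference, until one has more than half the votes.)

C

Round 1: A 0, B 9, C 32, D 36. A eliminated.
Round 2: B 9, C 32, D 36. B eliminated.
Round 3: C 41, D 36. C has a majority (≥39).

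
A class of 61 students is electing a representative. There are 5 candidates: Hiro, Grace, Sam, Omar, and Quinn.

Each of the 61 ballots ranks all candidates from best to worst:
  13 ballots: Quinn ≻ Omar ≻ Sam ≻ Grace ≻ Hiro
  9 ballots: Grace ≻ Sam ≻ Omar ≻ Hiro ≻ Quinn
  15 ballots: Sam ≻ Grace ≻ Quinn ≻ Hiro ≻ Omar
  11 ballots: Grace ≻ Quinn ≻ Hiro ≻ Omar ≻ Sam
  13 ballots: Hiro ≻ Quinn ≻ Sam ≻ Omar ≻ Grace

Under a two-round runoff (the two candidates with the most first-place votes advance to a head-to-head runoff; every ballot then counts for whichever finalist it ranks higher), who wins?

Sam

Round 1 first-place votes: Hiro 13, Grace 20, Sam 15, Omar 0, Quinn 13. Grace and Sam advance.
Runoff: Grace is ranked above Sam on 20 ballots, Sam above Grace on 41.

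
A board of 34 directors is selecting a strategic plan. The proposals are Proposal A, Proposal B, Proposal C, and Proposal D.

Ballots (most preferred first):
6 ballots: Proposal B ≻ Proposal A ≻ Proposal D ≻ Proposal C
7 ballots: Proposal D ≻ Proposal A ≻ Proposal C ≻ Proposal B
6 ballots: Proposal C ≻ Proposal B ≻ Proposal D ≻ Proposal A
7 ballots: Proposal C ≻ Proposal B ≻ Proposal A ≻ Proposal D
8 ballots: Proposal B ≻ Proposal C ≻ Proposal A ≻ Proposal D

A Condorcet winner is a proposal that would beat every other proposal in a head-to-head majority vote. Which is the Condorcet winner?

Proposal C vs Proposal A: 21–13
Proposal C vs Proposal B: 20–14
Proposal C vs Proposal D: 21–13
Proposal C beats every other proposal.

Proposal C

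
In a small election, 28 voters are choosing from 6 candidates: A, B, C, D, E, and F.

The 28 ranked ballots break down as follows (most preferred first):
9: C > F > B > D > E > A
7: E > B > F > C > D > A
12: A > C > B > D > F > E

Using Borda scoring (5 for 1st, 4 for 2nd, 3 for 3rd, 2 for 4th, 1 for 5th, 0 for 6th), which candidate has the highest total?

A: 9×0 + 7×0 + 12×5 = 60
B: 9×3 + 7×4 + 12×3 = 91
C: 9×5 + 7×2 + 12×4 = 107
D: 9×2 + 7×1 + 12×2 = 49
E: 9×1 + 7×5 + 12×0 = 44
F: 9×4 + 7×3 + 12×1 = 69

C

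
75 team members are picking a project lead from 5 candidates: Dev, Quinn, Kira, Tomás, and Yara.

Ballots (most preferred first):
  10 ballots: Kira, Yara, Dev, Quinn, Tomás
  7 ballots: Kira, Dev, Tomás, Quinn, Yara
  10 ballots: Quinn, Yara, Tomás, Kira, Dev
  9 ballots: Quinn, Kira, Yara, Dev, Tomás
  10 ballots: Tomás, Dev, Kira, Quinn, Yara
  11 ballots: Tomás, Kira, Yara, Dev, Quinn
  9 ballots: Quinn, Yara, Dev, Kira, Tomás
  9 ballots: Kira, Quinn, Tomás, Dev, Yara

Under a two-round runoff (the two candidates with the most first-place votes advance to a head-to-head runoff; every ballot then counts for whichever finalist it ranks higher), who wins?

Kira

Round 1 first-place votes: Dev 0, Quinn 28, Kira 26, Tomás 21, Yara 0. Quinn and Kira advance.
Runoff: Quinn is ranked above Kira on 28 ballots, Kira above Quinn on 47.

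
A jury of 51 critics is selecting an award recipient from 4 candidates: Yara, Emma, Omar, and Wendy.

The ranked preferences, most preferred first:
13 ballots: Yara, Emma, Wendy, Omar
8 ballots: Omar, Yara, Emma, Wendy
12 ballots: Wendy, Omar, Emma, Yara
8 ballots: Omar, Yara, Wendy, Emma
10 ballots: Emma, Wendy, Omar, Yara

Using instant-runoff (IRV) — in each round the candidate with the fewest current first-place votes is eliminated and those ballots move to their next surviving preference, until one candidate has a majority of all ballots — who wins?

Wendy

Round 1: Yara 13, Emma 10, Omar 16, Wendy 12. Emma eliminated.
Round 2: Yara 13, Omar 16, Wendy 22. Yara eliminated.
Round 3: Omar 16, Wendy 35. Wendy has a majority (≥26).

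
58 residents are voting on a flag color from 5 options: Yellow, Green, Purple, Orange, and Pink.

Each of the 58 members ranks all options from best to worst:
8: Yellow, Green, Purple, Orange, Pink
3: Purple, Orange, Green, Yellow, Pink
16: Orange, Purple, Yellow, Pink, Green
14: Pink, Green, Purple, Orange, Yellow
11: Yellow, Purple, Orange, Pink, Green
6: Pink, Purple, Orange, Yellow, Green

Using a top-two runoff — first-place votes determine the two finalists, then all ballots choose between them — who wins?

Yellow

Round 1 first-place votes: Yellow 19, Green 0, Purple 3, Orange 16, Pink 20. Pink and Yellow advance.
Runoff: Pink is ranked above Yellow on 20 ballots, Yellow above Pink on 38.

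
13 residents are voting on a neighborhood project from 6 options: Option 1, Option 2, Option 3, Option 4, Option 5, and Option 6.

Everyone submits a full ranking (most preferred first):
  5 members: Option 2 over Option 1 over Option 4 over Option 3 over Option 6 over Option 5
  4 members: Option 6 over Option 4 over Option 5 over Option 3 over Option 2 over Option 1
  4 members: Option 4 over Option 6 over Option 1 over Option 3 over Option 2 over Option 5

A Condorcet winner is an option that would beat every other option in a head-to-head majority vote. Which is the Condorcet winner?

Option 4 vs Option 1: 8–5
Option 4 vs Option 2: 8–5
Option 4 vs Option 3: 13–0
Option 4 vs Option 5: 13–0
Option 4 vs Option 6: 9–4
Option 4 beats every other option.

Option 4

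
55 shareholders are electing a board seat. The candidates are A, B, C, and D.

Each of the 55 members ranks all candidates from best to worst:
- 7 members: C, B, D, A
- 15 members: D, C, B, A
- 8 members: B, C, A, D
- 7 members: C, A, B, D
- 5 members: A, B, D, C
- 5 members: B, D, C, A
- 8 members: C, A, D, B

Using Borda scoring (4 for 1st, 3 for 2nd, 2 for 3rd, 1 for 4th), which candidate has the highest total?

C

A: 7×1 + 15×1 + 8×2 + 7×3 + 5×4 + 5×1 + 8×3 = 108
B: 7×3 + 15×2 + 8×4 + 7×2 + 5×3 + 5×4 + 8×1 = 140
C: 7×4 + 15×3 + 8×3 + 7×4 + 5×1 + 5×2 + 8×4 = 172
D: 7×2 + 15×4 + 8×1 + 7×1 + 5×2 + 5×3 + 8×2 = 130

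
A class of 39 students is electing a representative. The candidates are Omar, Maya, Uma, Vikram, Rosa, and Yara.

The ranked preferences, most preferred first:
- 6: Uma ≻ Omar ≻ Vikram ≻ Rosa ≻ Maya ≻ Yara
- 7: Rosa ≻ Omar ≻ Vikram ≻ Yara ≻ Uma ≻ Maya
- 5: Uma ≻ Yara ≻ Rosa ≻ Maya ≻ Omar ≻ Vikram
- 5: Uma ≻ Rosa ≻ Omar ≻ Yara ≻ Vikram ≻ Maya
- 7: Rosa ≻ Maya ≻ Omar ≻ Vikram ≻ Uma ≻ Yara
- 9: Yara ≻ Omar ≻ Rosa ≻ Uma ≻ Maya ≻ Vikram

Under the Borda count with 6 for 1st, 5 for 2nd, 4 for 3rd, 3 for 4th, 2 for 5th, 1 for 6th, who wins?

Rosa

Omar: 6×5 + 7×5 + 5×2 + 5×4 + 7×4 + 9×5 = 168
Maya: 6×2 + 7×1 + 5×3 + 5×1 + 7×5 + 9×2 = 92
Uma: 6×6 + 7×2 + 5×6 + 5×6 + 7×2 + 9×3 = 151
Vikram: 6×4 + 7×4 + 5×1 + 5×2 + 7×3 + 9×1 = 97
Rosa: 6×3 + 7×6 + 5×4 + 5×5 + 7×6 + 9×4 = 183
Yara: 6×1 + 7×3 + 5×5 + 5×3 + 7×1 + 9×6 = 128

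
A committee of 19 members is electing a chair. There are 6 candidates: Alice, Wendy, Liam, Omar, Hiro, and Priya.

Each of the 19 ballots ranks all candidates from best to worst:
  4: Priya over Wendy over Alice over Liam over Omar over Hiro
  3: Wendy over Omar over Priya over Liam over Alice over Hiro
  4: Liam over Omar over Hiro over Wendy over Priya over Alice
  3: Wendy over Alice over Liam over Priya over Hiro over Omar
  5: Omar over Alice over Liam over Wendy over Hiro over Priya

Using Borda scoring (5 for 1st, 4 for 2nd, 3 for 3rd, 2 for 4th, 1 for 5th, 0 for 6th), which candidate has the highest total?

Wendy

Alice: 4×3 + 3×1 + 4×0 + 3×4 + 5×4 = 47
Wendy: 4×4 + 3×5 + 4×2 + 3×5 + 5×2 = 64
Liam: 4×2 + 3×2 + 4×5 + 3×3 + 5×3 = 58
Omar: 4×1 + 3×4 + 4×4 + 3×0 + 5×5 = 57
Hiro: 4×0 + 3×0 + 4×3 + 3×1 + 5×1 = 20
Priya: 4×5 + 3×3 + 4×1 + 3×2 + 5×0 = 39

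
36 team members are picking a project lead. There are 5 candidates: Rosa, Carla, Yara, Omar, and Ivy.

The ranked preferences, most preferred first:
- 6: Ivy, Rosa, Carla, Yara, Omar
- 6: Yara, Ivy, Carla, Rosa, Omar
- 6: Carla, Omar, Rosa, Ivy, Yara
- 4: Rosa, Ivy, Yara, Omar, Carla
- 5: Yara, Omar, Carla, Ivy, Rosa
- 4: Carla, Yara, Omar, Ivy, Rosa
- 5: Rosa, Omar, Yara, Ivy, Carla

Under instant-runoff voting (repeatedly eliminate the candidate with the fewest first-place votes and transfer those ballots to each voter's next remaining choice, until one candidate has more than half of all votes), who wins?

Rosa

Round 1: Rosa 9, Carla 10, Yara 11, Omar 0, Ivy 6. Omar eliminated.
Round 2: Rosa 9, Carla 10, Yara 11, Ivy 6. Ivy eliminated.
Round 3: Rosa 15, Carla 10, Yara 11. Carla eliminated.
Round 4: Rosa 21, Yara 15. Rosa has a majority (≥19).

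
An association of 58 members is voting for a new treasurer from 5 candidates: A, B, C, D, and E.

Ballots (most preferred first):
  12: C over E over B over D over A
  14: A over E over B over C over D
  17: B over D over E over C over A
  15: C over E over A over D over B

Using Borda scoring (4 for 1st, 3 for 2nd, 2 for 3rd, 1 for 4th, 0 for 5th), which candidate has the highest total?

A: 12×0 + 14×4 + 17×0 + 15×2 = 86
B: 12×2 + 14×2 + 17×4 + 15×0 = 120
C: 12×4 + 14×1 + 17×1 + 15×4 = 139
D: 12×1 + 14×0 + 17×3 + 15×1 = 78
E: 12×3 + 14×3 + 17×2 + 15×3 = 157

E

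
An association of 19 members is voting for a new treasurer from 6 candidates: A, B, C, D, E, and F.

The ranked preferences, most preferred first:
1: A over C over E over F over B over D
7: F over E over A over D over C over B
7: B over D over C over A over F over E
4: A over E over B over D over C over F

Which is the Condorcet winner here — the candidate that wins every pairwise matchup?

A

A vs B: 12–7
A vs C: 12–7
A vs D: 12–7
A vs E: 12–7
A vs F: 12–7
A beats every other candidate.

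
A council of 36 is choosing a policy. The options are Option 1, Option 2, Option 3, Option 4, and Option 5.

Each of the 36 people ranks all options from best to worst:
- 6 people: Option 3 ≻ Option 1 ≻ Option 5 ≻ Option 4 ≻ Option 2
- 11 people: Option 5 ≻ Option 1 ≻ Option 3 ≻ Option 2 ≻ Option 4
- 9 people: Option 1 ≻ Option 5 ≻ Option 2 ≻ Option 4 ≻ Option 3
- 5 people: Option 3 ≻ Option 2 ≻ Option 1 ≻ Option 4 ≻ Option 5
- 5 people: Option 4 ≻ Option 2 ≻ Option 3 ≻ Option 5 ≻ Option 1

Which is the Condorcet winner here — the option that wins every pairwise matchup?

Option 1 vs Option 2: 26–10
Option 1 vs Option 3: 20–16
Option 1 vs Option 4: 31–5
Option 1 vs Option 5: 20–16
Option 1 beats every other option.

Option 1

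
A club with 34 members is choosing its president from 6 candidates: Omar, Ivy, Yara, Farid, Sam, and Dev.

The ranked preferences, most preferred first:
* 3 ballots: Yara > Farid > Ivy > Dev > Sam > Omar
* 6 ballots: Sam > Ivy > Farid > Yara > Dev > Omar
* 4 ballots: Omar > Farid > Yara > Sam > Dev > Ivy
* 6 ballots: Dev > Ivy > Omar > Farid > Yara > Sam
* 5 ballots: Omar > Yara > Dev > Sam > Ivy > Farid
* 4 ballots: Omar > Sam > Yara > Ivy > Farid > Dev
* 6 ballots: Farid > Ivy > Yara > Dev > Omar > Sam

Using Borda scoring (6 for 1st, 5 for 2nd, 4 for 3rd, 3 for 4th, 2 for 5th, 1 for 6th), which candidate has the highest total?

Yara

Omar: 3×1 + 6×1 + 4×6 + 6×4 + 5×6 + 4×6 + 6×2 = 123
Ivy: 3×4 + 6×5 + 4×1 + 6×5 + 5×2 + 4×3 + 6×5 = 128
Yara: 3×6 + 6×3 + 4×4 + 6×2 + 5×5 + 4×4 + 6×4 = 129
Farid: 3×5 + 6×4 + 4×5 + 6×3 + 5×1 + 4×2 + 6×6 = 126
Sam: 3×2 + 6×6 + 4×3 + 6×1 + 5×3 + 4×5 + 6×1 = 101
Dev: 3×3 + 6×2 + 4×2 + 6×6 + 5×4 + 4×1 + 6×3 = 107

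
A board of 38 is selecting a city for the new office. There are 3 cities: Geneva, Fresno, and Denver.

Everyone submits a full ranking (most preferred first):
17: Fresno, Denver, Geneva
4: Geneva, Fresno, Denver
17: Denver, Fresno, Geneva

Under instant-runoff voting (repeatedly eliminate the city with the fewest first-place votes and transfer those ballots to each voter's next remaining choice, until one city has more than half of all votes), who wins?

Round 1: Geneva 4, Fresno 17, Denver 17. Geneva eliminated.
Round 2: Fresno 21, Denver 17. Fresno has a majority (≥20).

Fresno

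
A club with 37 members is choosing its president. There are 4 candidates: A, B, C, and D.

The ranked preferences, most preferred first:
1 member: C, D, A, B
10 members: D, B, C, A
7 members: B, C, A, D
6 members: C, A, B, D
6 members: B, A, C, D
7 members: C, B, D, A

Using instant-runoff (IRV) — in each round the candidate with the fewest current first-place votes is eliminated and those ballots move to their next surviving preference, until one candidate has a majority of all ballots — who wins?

B

Round 1: A 0, B 13, C 14, D 10. A eliminated.
Round 2: B 13, C 14, D 10. D eliminated.
Round 3: B 23, C 14. B has a majority (≥19).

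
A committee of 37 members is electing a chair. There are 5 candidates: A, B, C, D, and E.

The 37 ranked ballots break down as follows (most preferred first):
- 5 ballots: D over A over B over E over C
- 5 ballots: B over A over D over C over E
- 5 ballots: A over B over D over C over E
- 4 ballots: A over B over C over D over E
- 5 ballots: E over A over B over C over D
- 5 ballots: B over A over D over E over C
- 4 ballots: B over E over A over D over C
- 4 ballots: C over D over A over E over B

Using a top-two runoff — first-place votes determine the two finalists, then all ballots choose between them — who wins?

A

Round 1 first-place votes: A 9, B 14, C 4, D 5, E 5. B and A advance.
Runoff: B is ranked above A on 14 ballots, A above B on 23.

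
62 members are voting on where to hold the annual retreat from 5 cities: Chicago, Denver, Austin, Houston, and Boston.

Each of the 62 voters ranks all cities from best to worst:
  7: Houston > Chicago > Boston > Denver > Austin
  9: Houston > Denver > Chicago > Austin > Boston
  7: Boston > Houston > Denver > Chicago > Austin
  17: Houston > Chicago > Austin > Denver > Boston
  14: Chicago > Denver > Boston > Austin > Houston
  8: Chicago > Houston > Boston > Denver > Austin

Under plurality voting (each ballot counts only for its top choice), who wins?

First-place votes: Chicago 22, Denver 0, Austin 0, Houston 33, Boston 7.

Houston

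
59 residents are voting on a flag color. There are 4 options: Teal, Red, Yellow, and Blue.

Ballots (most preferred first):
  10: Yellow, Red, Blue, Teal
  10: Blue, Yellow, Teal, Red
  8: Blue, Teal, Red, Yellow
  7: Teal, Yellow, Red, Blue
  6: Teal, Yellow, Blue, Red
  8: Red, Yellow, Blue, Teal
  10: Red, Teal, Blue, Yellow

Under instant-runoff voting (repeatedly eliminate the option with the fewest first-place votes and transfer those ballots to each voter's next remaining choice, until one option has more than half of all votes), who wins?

Round 1: Teal 13, Red 18, Yellow 10, Blue 18. Yellow eliminated.
Round 2: Teal 13, Red 28, Blue 18. Teal eliminated.
Round 3: Red 35, Blue 24. Red has a majority (≥30).

Red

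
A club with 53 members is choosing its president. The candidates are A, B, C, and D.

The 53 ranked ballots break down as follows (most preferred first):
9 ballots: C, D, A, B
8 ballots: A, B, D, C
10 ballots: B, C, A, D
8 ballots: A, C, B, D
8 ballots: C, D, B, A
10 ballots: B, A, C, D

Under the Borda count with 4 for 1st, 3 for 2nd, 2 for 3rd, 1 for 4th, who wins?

C

A: 9×2 + 8×4 + 10×2 + 8×4 + 8×1 + 10×3 = 140
B: 9×1 + 8×3 + 10×4 + 8×2 + 8×2 + 10×4 = 145
C: 9×4 + 8×1 + 10×3 + 8×3 + 8×4 + 10×2 = 150
D: 9×3 + 8×2 + 10×1 + 8×1 + 8×3 + 10×1 = 95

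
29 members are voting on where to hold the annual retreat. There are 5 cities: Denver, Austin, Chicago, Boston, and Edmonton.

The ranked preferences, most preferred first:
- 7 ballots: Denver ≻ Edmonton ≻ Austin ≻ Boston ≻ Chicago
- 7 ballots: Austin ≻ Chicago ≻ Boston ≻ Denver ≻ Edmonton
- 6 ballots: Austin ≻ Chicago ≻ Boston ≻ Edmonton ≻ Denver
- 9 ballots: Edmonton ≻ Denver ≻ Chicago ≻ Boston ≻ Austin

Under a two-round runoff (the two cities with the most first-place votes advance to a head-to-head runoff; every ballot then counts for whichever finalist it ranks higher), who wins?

Edmonton

Round 1 first-place votes: Denver 7, Austin 13, Chicago 0, Boston 0, Edmonton 9. Austin and Edmonton advance.
Runoff: Austin is ranked above Edmonton on 13 ballots, Edmonton above Austin on 16.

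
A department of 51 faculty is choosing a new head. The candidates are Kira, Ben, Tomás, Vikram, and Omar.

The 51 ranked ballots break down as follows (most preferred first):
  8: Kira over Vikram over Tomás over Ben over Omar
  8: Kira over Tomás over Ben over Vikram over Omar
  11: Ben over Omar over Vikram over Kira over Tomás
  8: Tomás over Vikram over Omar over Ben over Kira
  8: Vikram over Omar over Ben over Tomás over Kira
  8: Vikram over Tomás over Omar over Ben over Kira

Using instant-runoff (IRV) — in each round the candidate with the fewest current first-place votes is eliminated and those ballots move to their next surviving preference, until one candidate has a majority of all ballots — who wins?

Round 1: Kira 16, Ben 11, Tomás 8, Vikram 16, Omar 0. Omar eliminated.
Round 2: Kira 16, Ben 11, Tomás 8, Vikram 16. Tomás eliminated.
Round 3: Kira 16, Ben 11, Vikram 24. Ben eliminated.
Round 4: Kira 16, Vikram 35. Vikram has a majority (≥26).

Vikram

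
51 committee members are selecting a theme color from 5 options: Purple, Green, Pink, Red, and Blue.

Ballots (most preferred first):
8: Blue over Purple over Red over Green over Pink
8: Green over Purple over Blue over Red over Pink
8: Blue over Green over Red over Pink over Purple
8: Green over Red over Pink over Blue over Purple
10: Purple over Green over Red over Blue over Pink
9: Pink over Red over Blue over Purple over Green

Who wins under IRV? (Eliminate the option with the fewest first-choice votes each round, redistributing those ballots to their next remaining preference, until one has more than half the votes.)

Round 1: Purple 10, Green 16, Pink 9, Red 0, Blue 16. Red eliminated.
Round 2: Purple 10, Green 16, Pink 9, Blue 16. Pink eliminated.
Round 3: Purple 10, Green 16, Blue 25. Purple eliminated.
Round 4: Green 26, Blue 25. Green has a majority (≥26).

Green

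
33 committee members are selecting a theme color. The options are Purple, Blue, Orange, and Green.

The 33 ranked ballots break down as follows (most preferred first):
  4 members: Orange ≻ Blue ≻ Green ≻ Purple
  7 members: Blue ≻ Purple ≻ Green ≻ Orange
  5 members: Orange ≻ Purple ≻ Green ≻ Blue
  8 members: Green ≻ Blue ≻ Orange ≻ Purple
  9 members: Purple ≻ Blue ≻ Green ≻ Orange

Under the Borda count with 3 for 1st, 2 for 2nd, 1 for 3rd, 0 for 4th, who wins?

Blue

Purple: 4×0 + 7×2 + 5×2 + 8×0 + 9×3 = 51
Blue: 4×2 + 7×3 + 5×0 + 8×2 + 9×2 = 63
Orange: 4×3 + 7×0 + 5×3 + 8×1 + 9×0 = 35
Green: 4×1 + 7×1 + 5×1 + 8×3 + 9×1 = 49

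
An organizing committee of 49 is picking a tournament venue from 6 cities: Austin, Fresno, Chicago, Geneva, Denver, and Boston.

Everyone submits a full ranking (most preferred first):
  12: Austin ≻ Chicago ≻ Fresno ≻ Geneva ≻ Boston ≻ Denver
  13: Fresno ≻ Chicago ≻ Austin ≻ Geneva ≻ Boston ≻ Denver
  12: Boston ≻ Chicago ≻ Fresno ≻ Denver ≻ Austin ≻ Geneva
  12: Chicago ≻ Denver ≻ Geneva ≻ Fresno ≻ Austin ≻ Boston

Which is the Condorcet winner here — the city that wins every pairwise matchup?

Chicago vs Austin: 37–12
Chicago vs Fresno: 36–13
Chicago vs Geneva: 49–0
Chicago vs Denver: 49–0
Chicago vs Boston: 37–12
Chicago beats every other city.

Chicago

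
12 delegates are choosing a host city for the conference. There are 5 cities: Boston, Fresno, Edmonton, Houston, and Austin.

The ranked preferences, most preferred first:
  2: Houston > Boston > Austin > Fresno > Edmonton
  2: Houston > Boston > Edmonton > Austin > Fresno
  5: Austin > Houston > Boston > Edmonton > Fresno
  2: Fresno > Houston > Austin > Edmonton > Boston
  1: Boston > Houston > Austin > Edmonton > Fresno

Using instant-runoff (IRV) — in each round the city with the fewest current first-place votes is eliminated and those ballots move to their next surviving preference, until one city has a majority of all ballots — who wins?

Round 1: Boston 1, Fresno 2, Edmonton 0, Houston 4, Austin 5. Edmonton eliminated.
Round 2: Boston 1, Fresno 2, Houston 4, Austin 5. Boston eliminated.
Round 3: Fresno 2, Houston 5, Austin 5. Fresno eliminated.
Round 4: Houston 7, Austin 5. Houston has a majority (≥7).

Houston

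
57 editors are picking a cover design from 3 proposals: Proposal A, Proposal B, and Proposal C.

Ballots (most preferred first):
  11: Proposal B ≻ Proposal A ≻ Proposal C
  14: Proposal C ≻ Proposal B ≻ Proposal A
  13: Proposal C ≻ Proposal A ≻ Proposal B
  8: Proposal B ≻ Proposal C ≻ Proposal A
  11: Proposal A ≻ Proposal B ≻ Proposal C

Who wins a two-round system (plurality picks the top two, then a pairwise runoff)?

Proposal B

Round 1 first-place votes: Proposal A 11, Proposal B 19, Proposal C 27. Proposal C and Proposal B advance.
Runoff: Proposal C is ranked above Proposal B on 27 ballots, Proposal B above Proposal C on 30.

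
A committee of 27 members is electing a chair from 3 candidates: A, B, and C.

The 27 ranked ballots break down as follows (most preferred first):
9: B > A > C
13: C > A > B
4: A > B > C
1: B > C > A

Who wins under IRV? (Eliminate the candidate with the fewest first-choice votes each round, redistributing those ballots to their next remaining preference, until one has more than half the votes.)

Round 1: A 4, B 10, C 13. A eliminated.
Round 2: B 14, C 13. B has a majority (≥14).

B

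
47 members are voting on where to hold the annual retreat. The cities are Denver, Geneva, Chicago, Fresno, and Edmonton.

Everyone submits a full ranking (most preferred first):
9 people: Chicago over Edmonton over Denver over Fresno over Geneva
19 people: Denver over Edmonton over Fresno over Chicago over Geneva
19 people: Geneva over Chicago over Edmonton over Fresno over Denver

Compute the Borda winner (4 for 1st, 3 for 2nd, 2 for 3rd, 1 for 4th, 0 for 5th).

Edmonton

Denver: 9×2 + 19×4 + 19×0 = 94
Geneva: 9×0 + 19×0 + 19×4 = 76
Chicago: 9×4 + 19×1 + 19×3 = 112
Fresno: 9×1 + 19×2 + 19×1 = 66
Edmonton: 9×3 + 19×3 + 19×2 = 122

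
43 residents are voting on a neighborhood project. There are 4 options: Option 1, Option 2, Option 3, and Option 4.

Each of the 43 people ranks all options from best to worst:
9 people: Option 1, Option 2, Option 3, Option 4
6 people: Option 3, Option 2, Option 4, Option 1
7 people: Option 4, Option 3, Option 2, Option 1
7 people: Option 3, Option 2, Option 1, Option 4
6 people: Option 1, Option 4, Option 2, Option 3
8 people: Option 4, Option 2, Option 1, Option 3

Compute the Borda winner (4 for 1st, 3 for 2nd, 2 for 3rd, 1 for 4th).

Option 1: 9×4 + 6×1 + 7×1 + 7×2 + 6×4 + 8×2 = 103
Option 2: 9×3 + 6×3 + 7×2 + 7×3 + 6×2 + 8×3 = 116
Option 3: 9×2 + 6×4 + 7×3 + 7×4 + 6×1 + 8×1 = 105
Option 4: 9×1 + 6×2 + 7×4 + 7×1 + 6×3 + 8×4 = 106

Option 2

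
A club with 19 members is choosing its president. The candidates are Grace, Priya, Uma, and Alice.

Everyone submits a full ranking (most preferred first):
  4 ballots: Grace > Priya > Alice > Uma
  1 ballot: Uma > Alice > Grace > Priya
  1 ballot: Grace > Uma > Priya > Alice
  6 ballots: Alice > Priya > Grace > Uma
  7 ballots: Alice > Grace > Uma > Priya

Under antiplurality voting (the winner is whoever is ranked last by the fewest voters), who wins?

Last-place votes: Grace 0, Priya 8, Uma 10, Alice 1.

Grace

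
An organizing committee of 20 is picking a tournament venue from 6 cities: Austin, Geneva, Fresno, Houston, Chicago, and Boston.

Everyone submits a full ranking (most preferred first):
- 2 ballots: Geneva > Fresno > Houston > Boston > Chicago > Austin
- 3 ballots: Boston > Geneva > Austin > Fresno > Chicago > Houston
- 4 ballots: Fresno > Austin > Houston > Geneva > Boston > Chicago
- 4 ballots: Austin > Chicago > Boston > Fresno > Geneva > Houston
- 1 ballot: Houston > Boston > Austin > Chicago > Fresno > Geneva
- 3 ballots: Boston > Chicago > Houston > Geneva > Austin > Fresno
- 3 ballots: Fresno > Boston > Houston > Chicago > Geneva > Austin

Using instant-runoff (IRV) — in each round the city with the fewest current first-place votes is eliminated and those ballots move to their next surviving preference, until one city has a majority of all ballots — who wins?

Boston

Round 1: Austin 4, Geneva 2, Fresno 7, Houston 1, Chicago 0, Boston 6. Chicago eliminated.
Round 2: Austin 4, Geneva 2, Fresno 7, Houston 1, Boston 6. Houston eliminated.
Round 3: Austin 4, Geneva 2, Fresno 7, Boston 7. Geneva eliminated.
Round 4: Austin 4, Fresno 9, Boston 7. Austin eliminated.
Round 5: Fresno 9, Boston 11. Boston has a majority (≥11).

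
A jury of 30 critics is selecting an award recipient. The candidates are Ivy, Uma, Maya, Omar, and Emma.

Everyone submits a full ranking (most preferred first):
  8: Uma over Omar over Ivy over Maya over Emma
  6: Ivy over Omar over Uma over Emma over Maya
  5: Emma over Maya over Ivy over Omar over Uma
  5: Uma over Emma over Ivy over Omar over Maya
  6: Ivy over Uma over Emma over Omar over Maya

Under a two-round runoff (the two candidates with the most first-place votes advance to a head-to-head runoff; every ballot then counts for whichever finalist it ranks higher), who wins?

Round 1 first-place votes: Ivy 12, Uma 13, Maya 0, Omar 0, Emma 5. Uma and Ivy advance.
Runoff: Uma is ranked above Ivy on 13 ballots, Ivy above Uma on 17.

Ivy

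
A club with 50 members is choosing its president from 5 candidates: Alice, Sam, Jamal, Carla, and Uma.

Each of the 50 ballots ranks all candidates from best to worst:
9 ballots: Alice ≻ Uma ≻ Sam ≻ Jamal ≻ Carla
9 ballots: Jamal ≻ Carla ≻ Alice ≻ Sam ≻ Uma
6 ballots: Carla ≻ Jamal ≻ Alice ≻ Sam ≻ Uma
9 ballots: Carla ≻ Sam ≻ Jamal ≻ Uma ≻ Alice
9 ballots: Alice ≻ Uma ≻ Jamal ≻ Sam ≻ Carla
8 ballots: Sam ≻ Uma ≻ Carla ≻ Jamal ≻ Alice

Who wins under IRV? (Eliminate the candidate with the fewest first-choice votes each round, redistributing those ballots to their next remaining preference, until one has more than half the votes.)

Round 1: Alice 18, Sam 8, Jamal 9, Carla 15, Uma 0. Uma eliminated.
Round 2: Alice 18, Sam 8, Jamal 9, Carla 15. Sam eliminated.
Round 3: Alice 18, Jamal 9, Carla 23. Jamal eliminated.
Round 4: Alice 18, Carla 32. Carla has a majority (≥26).

Carla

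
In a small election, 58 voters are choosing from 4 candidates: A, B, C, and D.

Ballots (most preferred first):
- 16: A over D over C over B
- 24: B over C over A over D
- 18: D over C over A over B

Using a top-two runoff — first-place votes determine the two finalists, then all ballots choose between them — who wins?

D

Round 1 first-place votes: A 16, B 24, C 0, D 18. B and D advance.
Runoff: B is ranked above D on 24 ballots, D above B on 34.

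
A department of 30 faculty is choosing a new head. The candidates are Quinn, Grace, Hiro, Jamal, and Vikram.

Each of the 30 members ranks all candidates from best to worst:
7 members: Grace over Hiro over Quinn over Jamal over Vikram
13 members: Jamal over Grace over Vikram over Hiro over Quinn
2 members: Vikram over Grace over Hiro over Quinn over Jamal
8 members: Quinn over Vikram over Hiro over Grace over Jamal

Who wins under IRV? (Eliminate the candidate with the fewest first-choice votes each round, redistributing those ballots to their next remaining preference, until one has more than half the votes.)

Grace

Round 1: Quinn 8, Grace 7, Hiro 0, Jamal 13, Vikram 2. Hiro eliminated.
Round 2: Quinn 8, Grace 7, Jamal 13, Vikram 2. Vikram eliminated.
Round 3: Quinn 8, Grace 9, Jamal 13. Quinn eliminated.
Round 4: Grace 17, Jamal 13. Grace has a majority (≥16).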